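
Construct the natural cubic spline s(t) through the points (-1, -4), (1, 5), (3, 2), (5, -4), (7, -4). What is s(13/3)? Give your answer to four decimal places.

With M_i denoting the second derivative at x_i, h_i = 2, 2, 2, 2, and Δ_i = (y_(i+1) − y_i)/h_i = 9/2, -3/2, -3, 0:
  2·M_0 + 8·M_1 + 2·M_2 = 6(Δ_1 - Δ_0) = -36
  2·M_1 + 8·M_2 + 2·M_3 = 6(Δ_2 - Δ_1) = -9
  2·M_2 + 8·M_3 + 2·M_4 = 6(Δ_3 - Δ_2) = 18
Natural end conditions: M_0 = M_4 = 0.
Solving the tridiagonal system: M_0 = 0, M_1 = -243/56, M_2 = -9/14, M_3 = 135/56, M_4 = 0.
On [3, 5], s(t) = 2 - 27/8·(t - 3) - 9/28·(t - 3)² + 57/224·(t - 3)³.
With (t - 3) = 4/3: s(13/3) = -311/126.

-2.4683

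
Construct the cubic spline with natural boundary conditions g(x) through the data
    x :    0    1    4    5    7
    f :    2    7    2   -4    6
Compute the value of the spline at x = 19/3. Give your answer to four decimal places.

Let m_i = g''(x_i). Step sizes h_i = 1, 3, 1, 2; slopes of the chords Δ_i = (y_(i+1) - y_i)/h_i = 5, -5/3, -6, 5.
  1·m_0 + 8·m_1 + 3·m_2 = 6(Δ_1 - Δ_0) = -40
  3·m_1 + 8·m_2 + 1·m_3 = 6(Δ_2 - Δ_1) = -26
  1·m_2 + 6·m_3 + 2·m_4 = 6(Δ_3 - Δ_2) = 66
Natural end conditions: m_0 = m_4 = 0.
Hence m_0 = 0, m_1 = -607/161, m_2 = -528/161, m_3 = 1859/161, m_4 = 0.
On [5, 7], g(x) = -4 - 1303/483·(x - 5) + 1859/322·(x - 5)² - 1859/1932·(x - 5)³.
With (x - 5) = 4/3: g(19/3) = 5032/13041.

0.3859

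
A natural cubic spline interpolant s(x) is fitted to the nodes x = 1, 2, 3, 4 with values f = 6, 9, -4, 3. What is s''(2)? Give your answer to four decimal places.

-33.6000

With σ_i denoting the second derivative at x_i, h_i = 1, 1, 1, and Δ_i = (y_(i+1) − y_i)/h_i = 3, -13, 7:
  1·σ_0 + 4·σ_1 + 1·σ_2 = 6(Δ_1 - Δ_0) = -96
  1·σ_1 + 4·σ_2 + 1·σ_3 = 6(Δ_2 - Δ_1) = 120
Natural end conditions: σ_0 = σ_3 = 0.
Solving the tridiagonal system: σ_0 = 0, σ_1 = -168/5, σ_2 = 192/5, σ_3 = 0.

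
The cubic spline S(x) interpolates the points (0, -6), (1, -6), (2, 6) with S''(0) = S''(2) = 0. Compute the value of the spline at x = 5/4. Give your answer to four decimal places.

-3.9844

With m_i denoting the second derivative at x_i, h_i = 1, 1, and Δ_i = (y_(i+1) − y_i)/h_i = 0, 12:
  1·m_0 + 4·m_1 + 1·m_2 = 6(Δ_1 - Δ_0) = 72
Natural end conditions: m_0 = m_2 = 0.
Hence m_0 = 0, m_1 = 18, m_2 = 0.
On [1, 2], S(x) = -6 + 6·(x - 1) + 9·(x - 1)² - 3·(x - 1)³.
With (x - 1) = 1/4: S(5/4) = -255/64.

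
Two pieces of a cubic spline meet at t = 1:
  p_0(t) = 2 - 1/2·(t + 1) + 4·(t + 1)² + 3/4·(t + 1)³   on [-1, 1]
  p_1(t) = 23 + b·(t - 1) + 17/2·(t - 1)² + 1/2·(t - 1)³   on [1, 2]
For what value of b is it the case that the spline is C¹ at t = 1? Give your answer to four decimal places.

p_0'(t) = -1/2 + 8·(t + 1) + 9/4·(t + 1)², so p_0'(1) = 49/2. On the right, p_1'(1) = b, so b = 49/2.

24.5000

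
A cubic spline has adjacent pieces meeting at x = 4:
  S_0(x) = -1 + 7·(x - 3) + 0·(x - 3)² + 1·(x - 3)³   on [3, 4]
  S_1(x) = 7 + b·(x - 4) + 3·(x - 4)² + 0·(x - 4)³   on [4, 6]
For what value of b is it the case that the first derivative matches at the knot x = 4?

S_0'(x) = 7 + 0·(x - 3) + 3·(x - 3)², so S_0'(4) = 10. On the right, S_1'(4) = b, so b = 10.

10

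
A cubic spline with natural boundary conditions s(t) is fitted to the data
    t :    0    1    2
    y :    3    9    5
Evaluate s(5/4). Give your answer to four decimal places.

8.8203

Put M_i = s'' at the i-th knot. Here h = (1, 1) and Δ = (6, -4), so the interior equations h_(i-1)·M_(i-1) + 2(h_(i-1)+h_i)·M_i + h_i·M_(i+1) = 6(Δ_i − Δ_(i-1)) read
  1·M_0 + 4·M_1 + 1·M_2 = 6(Δ_1 - Δ_0) = -60
Natural end conditions: M_0 = M_2 = 0.
Hence M_0 = 0, M_1 = -15, M_2 = 0.
On [1, 2], s(t) = 9 + 1·(t - 1) - 15/2·(t - 1)² + 5/2·(t - 1)³.
With (t - 1) = 1/4: s(5/4) = 1129/128.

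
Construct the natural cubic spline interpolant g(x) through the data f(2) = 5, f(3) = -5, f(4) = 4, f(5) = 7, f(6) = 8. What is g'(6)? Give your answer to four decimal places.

Write M_i for g''(x_i). With h_i = 1, 1, 1, 1 and divided differences Δ_i = -10, 9, 3, 1, the continuity of g' gives the tridiagonal system
  1·M_0 + 4·M_1 + 1·M_2 = 6(Δ_1 - Δ_0) = 114
  1·M_1 + 4·M_2 + 1·M_3 = 6(Δ_2 - Δ_1) = -36
  1·M_2 + 4·M_3 + 1·M_4 = 6(Δ_3 - Δ_2) = -12
Natural end conditions: M_0 = M_4 = 0.
Solving the tridiagonal system: M_0 = 0, M_1 = 921/28, M_2 = -123/7, M_3 = 39/28, M_4 = 0.
On [5, 6], g'(x) = b_3 + 2c_3·(x - 5) + 3d_3·(x - 5)² with b_3 = Δ_3 - h_3(2M_3 + M_4)/6 = 15/28, c_3 = M_3/2 = 39/56, d_3 = (M_4 - M_3)/(6h_3) = -13/56. So g'(6) = 69/56.

1.2321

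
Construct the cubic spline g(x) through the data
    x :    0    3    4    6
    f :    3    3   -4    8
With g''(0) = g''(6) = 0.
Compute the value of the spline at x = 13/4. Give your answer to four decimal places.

Write M_i for g''(x_i). With h_i = 3, 1, 2 and divided differences Δ_i = 0, -7, 6, the continuity of g' gives the tridiagonal system
  3·M_0 + 8·M_1 + 1·M_2 = 6(Δ_1 - Δ_0) = -42
  1·M_1 + 6·M_2 + 2·M_3 = 6(Δ_2 - Δ_1) = 78
Natural end conditions: M_0 = M_3 = 0.
Solving the tridiagonal system: M_0 = 0, M_1 = -330/47, M_2 = 666/47, M_3 = 0.
On [3, 4], g(x) = 3 - 330/47·(x - 3) - 165/47·(x - 3)² + 166/47·(x - 3)³.
With (x - 3) = 1/4: g(13/4) = 1625/1504.

1.0805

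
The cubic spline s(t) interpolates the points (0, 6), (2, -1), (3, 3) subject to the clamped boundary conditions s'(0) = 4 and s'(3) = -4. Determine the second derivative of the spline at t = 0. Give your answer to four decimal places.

Let σ_i = s''(x_i). Step sizes h_i = 2, 1; slopes of the chords Δ_i = (y_(i+1) - y_i)/h_i = -7/2, 4.
  2·σ_0 + 6·σ_1 + 1·σ_2 = 6(Δ_1 - Δ_0) = 45
Clamped end conditions give two more equations: 2h_0·σ_0 + h_0·σ_1 = 6(Δ_0 - s'(0)) = -45 and h_1·σ_1 + 2h_1·σ_2 = 6(s'(3) - Δ_1) = -48.
Hence σ_0 = -257/12, σ_1 = 61/3, σ_2 = -205/6.

-21.4167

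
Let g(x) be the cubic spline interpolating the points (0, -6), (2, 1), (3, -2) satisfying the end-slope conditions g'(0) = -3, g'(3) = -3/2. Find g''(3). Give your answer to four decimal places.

With M_i denoting the second derivative at x_i, h_i = 2, 1, and Δ_i = (y_(i+1) − y_i)/h_i = 7/2, -3:
  2·M_0 + 6·M_1 + 1·M_2 = 6(Δ_1 - Δ_0) = -39
Clamped end conditions give two more equations: 2h_0·M_0 + h_0·M_1 = 6(Δ_0 - g'(0)) = 39 and h_1·M_1 + 2h_1·M_2 = 6(g'(3) - Δ_1) = 9.
Solving: M_0 = 67/4, M_1 = -14, M_2 = 23/2.

11.5000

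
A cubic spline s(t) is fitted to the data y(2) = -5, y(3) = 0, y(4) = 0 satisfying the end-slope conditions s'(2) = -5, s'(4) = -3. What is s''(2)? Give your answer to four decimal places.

Put M_i = s'' at the i-th knot. Here h = (1, 1) and Δ = (5, 0), so the interior equations h_(i-1)·M_(i-1) + 2(h_(i-1)+h_i)·M_i + h_i·M_(i+1) = 6(Δ_i − Δ_(i-1)) read
  1·M_0 + 4·M_1 + 1·M_2 = 6(Δ_1 - Δ_0) = -30
Clamped end conditions give two more equations: 2h_0·M_0 + h_0·M_1 = 6(Δ_0 - s'(2)) = 60 and h_1·M_1 + 2h_1·M_2 = 6(s'(4) - Δ_1) = -18.
Forward elimination and back-substitution give M_0 = 77/2, M_1 = -17, M_2 = -1/2.

38.5000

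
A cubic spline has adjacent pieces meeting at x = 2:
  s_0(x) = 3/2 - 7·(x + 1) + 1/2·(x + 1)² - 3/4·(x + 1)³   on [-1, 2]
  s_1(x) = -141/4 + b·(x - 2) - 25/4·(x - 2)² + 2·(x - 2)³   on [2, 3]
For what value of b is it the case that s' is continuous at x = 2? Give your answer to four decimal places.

-24.2500

s_0'(x) = -7 + 1·(x + 1) - 9/4·(x + 1)², so s_0'(2) = -97/4. On the right, s_1'(2) = b, so b = -97/4.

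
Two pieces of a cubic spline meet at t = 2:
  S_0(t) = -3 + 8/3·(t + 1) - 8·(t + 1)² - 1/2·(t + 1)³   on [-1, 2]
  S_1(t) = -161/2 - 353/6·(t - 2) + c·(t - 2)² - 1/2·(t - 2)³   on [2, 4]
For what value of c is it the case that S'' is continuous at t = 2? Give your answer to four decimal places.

S_0''(t) = -16 - 3·(t + 1), so S_0''(2) = -25. On the right, S_1''(2) = 2c, so c = -25/2.

-12.5000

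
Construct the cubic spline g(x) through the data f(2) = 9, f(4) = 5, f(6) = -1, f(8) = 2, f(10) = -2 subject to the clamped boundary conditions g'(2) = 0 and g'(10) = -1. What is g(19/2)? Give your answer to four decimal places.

-1.1013

Write M_i for g''(x_i). With h_i = 2, 2, 2, 2 and divided differences Δ_i = -2, -3, 3/2, -2, the continuity of g' gives the tridiagonal system
  2·M_0 + 8·M_1 + 2·M_2 = 6(Δ_1 - Δ_0) = -6
  2·M_1 + 8·M_2 + 2·M_3 = 6(Δ_2 - Δ_1) = 27
  2·M_2 + 8·M_3 + 2·M_4 = 6(Δ_3 - Δ_2) = -21
Clamped end conditions give two more equations: 2h_0·M_0 + h_0·M_1 = 6(Δ_0 - g'(2)) = -12 and h_3·M_3 + 2h_3·M_4 = 6(g'(10) - Δ_3) = 6.
Forward elimination and back-substitution give M_0 = -257/112, M_1 = -79/56, M_2 = 79/16, M_3 = -271/56, M_4 = 439/112.
On [8, 10], g(x) = 2 - 9/112·(x - 8) - 271/112·(x - 8)² + 327/448·(x - 8)³.
With (x - 8) = 3/2: g(19/2) = -3947/3584.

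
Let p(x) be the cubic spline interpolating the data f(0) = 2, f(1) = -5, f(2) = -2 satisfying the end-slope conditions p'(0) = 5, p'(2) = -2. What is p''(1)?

37

Let M_i = p''(x_i). Step sizes h_i = 1, 1; slopes of the chords Δ_i = (y_(i+1) - y_i)/h_i = -7, 3.
  1·M_0 + 4·M_1 + 1·M_2 = 6(Δ_1 - Δ_0) = 60
Clamped end conditions give two more equations: 2h_0·M_0 + h_0·M_1 = 6(Δ_0 - p'(0)) = -72 and h_1·M_1 + 2h_1·M_2 = 6(p'(2) - Δ_1) = -30.
Hence M_0 = -109/2, M_1 = 37, M_2 = -67/2.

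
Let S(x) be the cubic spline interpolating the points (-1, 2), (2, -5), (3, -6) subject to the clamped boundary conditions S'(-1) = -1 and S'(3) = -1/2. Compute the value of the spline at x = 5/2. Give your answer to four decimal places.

-5.6484

Write m_i for S''(x_i). With h_i = 3, 1 and divided differences Δ_i = -7/3, -1, the continuity of S' gives the tridiagonal system
  3·m_0 + 8·m_1 + 1·m_2 = 6(Δ_1 - Δ_0) = 8
Clamped end conditions give two more equations: 2h_0·m_0 + h_0·m_1 = 6(Δ_0 - S'(-1)) = -8 and h_1·m_1 + 2h_1·m_2 = 6(S'(3) - Δ_1) = 3.
Forward elimination and back-substitution give m_0 = -53/24, m_1 = 7/4, m_2 = 5/8.
On [2, 3], S(x) = -5 - 27/16·(x - 2) + 7/8·(x - 2)² - 3/16·(x - 2)³.
With (x - 2) = 1/2: S(5/2) = -723/128.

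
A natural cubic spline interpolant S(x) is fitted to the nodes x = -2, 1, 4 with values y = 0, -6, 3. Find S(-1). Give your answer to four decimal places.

With M_i denoting the second derivative at x_i, h_i = 3, 3, and Δ_i = (y_(i+1) − y_i)/h_i = -2, 3:
  3·M_0 + 12·M_1 + 3·M_2 = 6(Δ_1 - Δ_0) = 30
Natural end conditions: M_0 = M_2 = 0.
Solving: M_0 = 0, M_1 = 5/2, M_2 = 0.
On [-2, 1], S(x) = 0 - 13/4·(x + 2) + 0·(x + 2)² + 5/36·(x + 2)³.
With (x + 2) = 1: S(-1) = -28/9.

-3.1111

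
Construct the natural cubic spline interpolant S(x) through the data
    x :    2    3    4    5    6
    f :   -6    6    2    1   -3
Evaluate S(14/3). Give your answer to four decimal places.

Put σ_i = S'' at the i-th knot. Here h = (1, 1, 1, 1) and Δ = (12, -4, -1, -4), so the interior equations h_(i-1)·σ_(i-1) + 2(h_(i-1)+h_i)·σ_i + h_i·σ_(i+1) = 6(Δ_i − Δ_(i-1)) read
  1·σ_0 + 4·σ_1 + 1·σ_2 = 6(Δ_1 - Δ_0) = -96
  1·σ_1 + 4·σ_2 + 1·σ_3 = 6(Δ_2 - Δ_1) = 18
  1·σ_2 + 4·σ_3 + 1·σ_4 = 6(Δ_3 - Δ_2) = -18
Natural end conditions: σ_0 = σ_4 = 0.
Hence σ_0 = 0, σ_1 = -765/28, σ_2 = 93/7, σ_3 = -219/28, σ_4 = 0.
On [4, 5], S(x) = 2 - 33/8·(x - 4) + 93/14·(x - 4)² - 197/56·(x - 4)³.
With (x - 4) = 2/3: S(14/3) = 877/756.

1.1601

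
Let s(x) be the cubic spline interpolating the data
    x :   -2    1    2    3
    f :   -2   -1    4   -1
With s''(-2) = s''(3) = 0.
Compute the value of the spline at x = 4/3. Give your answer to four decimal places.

Put σ_i = s'' at the i-th knot. Here h = (3, 1, 1) and Δ = (1/3, 5, -5), so the interior equations h_(i-1)·σ_(i-1) + 2(h_(i-1)+h_i)·σ_i + h_i·σ_(i+1) = 6(Δ_i − Δ_(i-1)) read
  3·σ_0 + 8·σ_1 + 1·σ_2 = 6(Δ_1 - Δ_0) = 28
  1·σ_1 + 4·σ_2 + 1·σ_3 = 6(Δ_2 - Δ_1) = -60
Natural end conditions: σ_0 = σ_3 = 0.
Forward elimination and back-substitution give σ_0 = 0, σ_1 = 172/31, σ_2 = -508/31, σ_3 = 0.
On [1, 2], s(x) = -1 + 547/93·(x - 1) + 86/31·(x - 1)² - 340/93·(x - 1)³.
With (x - 1) = 1/3: s(4/3) = 2846/2511.

1.1334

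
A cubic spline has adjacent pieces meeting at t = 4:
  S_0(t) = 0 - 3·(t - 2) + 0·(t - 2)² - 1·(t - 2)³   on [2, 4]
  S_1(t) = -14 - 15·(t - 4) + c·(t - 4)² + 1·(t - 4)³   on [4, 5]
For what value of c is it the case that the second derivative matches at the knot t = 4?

S_0''(t) = 0 - 6·(t - 2), so S_0''(4) = -12. On the right, S_1''(4) = 2c, so c = -6.

-6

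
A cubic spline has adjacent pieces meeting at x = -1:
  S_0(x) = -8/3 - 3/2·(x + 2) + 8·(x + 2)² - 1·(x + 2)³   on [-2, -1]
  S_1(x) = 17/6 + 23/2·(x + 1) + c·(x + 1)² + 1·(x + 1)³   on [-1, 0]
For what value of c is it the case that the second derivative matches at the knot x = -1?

S_0''(x) = 16 - 6·(x + 2), so S_0''(-1) = 10. On the right, S_1''(-1) = 2c, so c = 5.

5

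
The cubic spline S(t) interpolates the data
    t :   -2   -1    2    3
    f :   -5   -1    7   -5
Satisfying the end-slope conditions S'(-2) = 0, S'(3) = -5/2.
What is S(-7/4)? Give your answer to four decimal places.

-4.7057

Write m_i for S''(x_i). With h_i = 1, 3, 1 and divided differences Δ_i = 4, 8/3, -12, the continuity of S' gives the tridiagonal system
  1·m_0 + 8·m_1 + 3·m_2 = 6(Δ_1 - Δ_0) = -8
  3·m_1 + 8·m_2 + 1·m_3 = 6(Δ_2 - Δ_1) = -88
Clamped end conditions give two more equations: 2h_0·m_0 + h_0·m_1 = 6(Δ_0 - S'(-2)) = 24 and h_2·m_2 + 2h_2·m_3 = 6(S'(3) - Δ_2) = 57.
Forward elimination and back-substitution give m_0 = 89/9, m_1 = 38/9, m_2 = -155/9, m_3 = 334/9.
On [-2, -1], S(t) = -5 + 0·(t + 2) + 89/18·(t + 2)² - 17/18·(t + 2)³.
With (t + 2) = 1/4: S(-7/4) = -1807/384.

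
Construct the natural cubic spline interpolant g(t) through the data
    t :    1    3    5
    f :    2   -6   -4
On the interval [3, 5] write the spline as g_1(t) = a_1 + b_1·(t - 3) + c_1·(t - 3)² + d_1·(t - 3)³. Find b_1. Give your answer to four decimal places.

-1.5000

Put σ_i = g'' at the i-th knot. Here h = (2, 2) and Δ = (-4, 1), so the interior equations h_(i-1)·σ_(i-1) + 2(h_(i-1)+h_i)·σ_i + h_i·σ_(i+1) = 6(Δ_i − Δ_(i-1)) read
  2·σ_0 + 8·σ_1 + 2·σ_2 = 6(Δ_1 - Δ_0) = 30
Natural end conditions: σ_0 = σ_2 = 0.
Solving: σ_0 = 0, σ_1 = 15/4, σ_2 = 0.
On [3, 5], with g_1(t) = a_1 + b_1·(t - 3) + c_1·(t - 3)² + d_1·(t - 3)³: c_1 = σ_1/2 = 15/8, d_1 = (σ_2 - σ_1)/(6h_1) = -5/16, b_1 = Δ_1 - h_1(2σ_1 + σ_2)/6 = -3/2.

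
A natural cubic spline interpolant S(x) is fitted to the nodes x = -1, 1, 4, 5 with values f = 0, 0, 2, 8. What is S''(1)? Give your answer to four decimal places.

-0.9014

Put σ_i = S'' at the i-th knot. Here h = (2, 3, 1) and Δ = (0, 2/3, 6), so the interior equations h_(i-1)·σ_(i-1) + 2(h_(i-1)+h_i)·σ_i + h_i·σ_(i+1) = 6(Δ_i − Δ_(i-1)) read
  2·σ_0 + 10·σ_1 + 3·σ_2 = 6(Δ_1 - Δ_0) = 4
  3·σ_1 + 8·σ_2 + 1·σ_3 = 6(Δ_2 - Δ_1) = 32
Natural end conditions: σ_0 = σ_3 = 0.
Solving the tridiagonal system: σ_0 = 0, σ_1 = -64/71, σ_2 = 308/71, σ_3 = 0.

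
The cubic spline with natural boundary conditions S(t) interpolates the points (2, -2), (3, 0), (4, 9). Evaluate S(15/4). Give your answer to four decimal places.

6.3398

Put m_i = S'' at the i-th knot. Here h = (1, 1) and Δ = (2, 9), so the interior equations h_(i-1)·m_(i-1) + 2(h_(i-1)+h_i)·m_i + h_i·m_(i+1) = 6(Δ_i − Δ_(i-1)) read
  1·m_0 + 4·m_1 + 1·m_2 = 6(Δ_1 - Δ_0) = 42
Natural end conditions: m_0 = m_2 = 0.
Forward elimination and back-substitution give m_0 = 0, m_1 = 21/2, m_2 = 0.
On [3, 4], S(t) = 0 + 11/2·(t - 3) + 21/4·(t - 3)² - 7/4·(t - 3)³.
With (t - 3) = 3/4: S(15/4) = 1623/256.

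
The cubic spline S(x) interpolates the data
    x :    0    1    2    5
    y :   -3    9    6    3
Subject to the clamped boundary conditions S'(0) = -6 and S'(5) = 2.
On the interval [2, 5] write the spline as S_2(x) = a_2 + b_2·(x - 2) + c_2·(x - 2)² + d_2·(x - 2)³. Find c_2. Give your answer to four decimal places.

3.5517

Let σ_i = S''(x_i). Step sizes h_i = 1, 1, 3; slopes of the chords Δ_i = (y_(i+1) - y_i)/h_i = 12, -3, -1.
  1·σ_0 + 4·σ_1 + 1·σ_2 = 6(Δ_1 - Δ_0) = -90
  1·σ_1 + 8·σ_2 + 3·σ_3 = 6(Δ_2 - Δ_1) = 12
Clamped end conditions give two more equations: 2h_0·σ_0 + h_0·σ_1 = 6(Δ_0 - S'(0)) = 108 and h_2·σ_2 + 2h_2·σ_3 = 6(S'(5) - Δ_2) = 18.
Hence σ_0 = 2192/29, σ_1 = -1252/29, σ_2 = 206/29, σ_3 = -16/29.
On [2, 5], with S_2(x) = a_2 + b_2·(x - 2) + c_2·(x - 2)² + d_2·(x - 2)³: c_2 = σ_2/2 = 103/29, d_2 = (σ_3 - σ_2)/(6h_2) = -37/87, b_2 = Δ_2 - h_2(2σ_2 + σ_3)/6 = -227/29.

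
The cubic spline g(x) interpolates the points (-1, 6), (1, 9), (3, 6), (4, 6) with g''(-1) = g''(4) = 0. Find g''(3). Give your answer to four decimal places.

2.4545

Put M_i = g'' at the i-th knot. Here h = (2, 2, 1) and Δ = (3/2, -3/2, 0), so the interior equations h_(i-1)·M_(i-1) + 2(h_(i-1)+h_i)·M_i + h_i·M_(i+1) = 6(Δ_i − Δ_(i-1)) read
  2·M_0 + 8·M_1 + 2·M_2 = 6(Δ_1 - Δ_0) = -18
  2·M_1 + 6·M_2 + 1·M_3 = 6(Δ_2 - Δ_1) = 9
Natural end conditions: M_0 = M_3 = 0.
Solving the tridiagonal system: M_0 = 0, M_1 = -63/22, M_2 = 27/11, M_3 = 0.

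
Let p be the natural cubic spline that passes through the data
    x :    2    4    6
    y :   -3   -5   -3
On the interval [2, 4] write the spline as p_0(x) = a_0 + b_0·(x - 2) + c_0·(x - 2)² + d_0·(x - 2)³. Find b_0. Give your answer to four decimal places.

-1.5000

Let m_i = p''(x_i). Step sizes h_i = 2, 2; slopes of the chords Δ_i = (y_(i+1) - y_i)/h_i = -1, 1.
  2·m_0 + 8·m_1 + 2·m_2 = 6(Δ_1 - Δ_0) = 12
Natural end conditions: m_0 = m_2 = 0.
Forward elimination and back-substitution give m_0 = 0, m_1 = 3/2, m_2 = 0.
On [2, 4], with p_0(x) = a_0 + b_0·(x - 2) + c_0·(x - 2)² + d_0·(x - 2)³: c_0 = m_0/2 = 0, d_0 = (m_1 - m_0)/(6h_0) = 1/8, b_0 = Δ_0 - h_0(2m_0 + m_1)/6 = -3/2.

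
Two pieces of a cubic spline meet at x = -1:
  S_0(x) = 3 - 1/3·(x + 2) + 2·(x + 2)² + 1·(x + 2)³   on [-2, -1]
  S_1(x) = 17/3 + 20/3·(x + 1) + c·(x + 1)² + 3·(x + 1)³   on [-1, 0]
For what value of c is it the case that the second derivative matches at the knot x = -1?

5

S_0''(x) = 4 + 6·(x + 2), so S_0''(-1) = 10. On the right, S_1''(-1) = 2c, so c = 5.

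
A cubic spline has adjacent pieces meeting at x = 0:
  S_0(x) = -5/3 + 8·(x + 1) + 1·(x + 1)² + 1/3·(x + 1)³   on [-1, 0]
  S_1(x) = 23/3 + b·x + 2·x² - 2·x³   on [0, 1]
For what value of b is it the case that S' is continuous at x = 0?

S_0'(x) = 8 + 2·(x + 1) + 1·(x + 1)², so S_0'(0) = 11. On the right, S_1'(0) = b, so b = 11.

11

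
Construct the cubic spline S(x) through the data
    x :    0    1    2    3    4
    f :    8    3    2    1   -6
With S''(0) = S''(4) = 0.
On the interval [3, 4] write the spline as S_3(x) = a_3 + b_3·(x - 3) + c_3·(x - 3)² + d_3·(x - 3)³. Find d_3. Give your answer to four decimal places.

1.5357

Put m_i = S'' at the i-th knot. Here h = (1, 1, 1, 1) and Δ = (-5, -1, -1, -7), so the interior equations h_(i-1)·m_(i-1) + 2(h_(i-1)+h_i)·m_i + h_i·m_(i+1) = 6(Δ_i − Δ_(i-1)) read
  1·m_0 + 4·m_1 + 1·m_2 = 6(Δ_1 - Δ_0) = 24
  1·m_1 + 4·m_2 + 1·m_3 = 6(Δ_2 - Δ_1) = 0
  1·m_2 + 4·m_3 + 1·m_4 = 6(Δ_3 - Δ_2) = -36
Natural end conditions: m_0 = m_4 = 0.
Forward elimination and back-substitution give m_0 = 0, m_1 = 81/14, m_2 = 6/7, m_3 = -129/14, m_4 = 0.
On [3, 4], with S_3(x) = a_3 + b_3·(x - 3) + c_3·(x - 3)² + d_3·(x - 3)³: c_3 = m_3/2 = -129/28, d_3 = (m_4 - m_3)/(6h_3) = 43/28, b_3 = Δ_3 - h_3(2m_3 + m_4)/6 = -55/14.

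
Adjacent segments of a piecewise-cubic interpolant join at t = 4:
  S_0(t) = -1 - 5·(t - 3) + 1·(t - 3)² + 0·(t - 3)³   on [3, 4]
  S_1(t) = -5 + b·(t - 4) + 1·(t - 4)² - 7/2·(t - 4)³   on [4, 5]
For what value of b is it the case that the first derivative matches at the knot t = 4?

-3

S_0'(t) = -5 + 2·(t - 3) + 0·(t - 3)², so S_0'(4) = -3. On the right, S_1'(4) = b, so b = -3.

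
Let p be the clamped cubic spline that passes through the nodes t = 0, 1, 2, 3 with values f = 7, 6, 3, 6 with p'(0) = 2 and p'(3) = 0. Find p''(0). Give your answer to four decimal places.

Put m_i = p'' at the i-th knot. Here h = (1, 1, 1) and Δ = (-1, -3, 3), so the interior equations h_(i-1)·m_(i-1) + 2(h_(i-1)+h_i)·m_i + h_i·m_(i+1) = 6(Δ_i − Δ_(i-1)) read
  1·m_0 + 4·m_1 + 1·m_2 = 6(Δ_1 - Δ_0) = -12
  1·m_1 + 4·m_2 + 1·m_3 = 6(Δ_2 - Δ_1) = 36
Clamped end conditions give two more equations: 2h_0·m_0 + h_0·m_1 = 6(Δ_0 - p'(0)) = -18 and h_2·m_2 + 2h_2·m_3 = 6(p'(3) - Δ_2) = -18.
Solving: m_0 = -98/15, m_1 = -74/15, m_2 = 214/15, m_3 = -242/15.

-6.5333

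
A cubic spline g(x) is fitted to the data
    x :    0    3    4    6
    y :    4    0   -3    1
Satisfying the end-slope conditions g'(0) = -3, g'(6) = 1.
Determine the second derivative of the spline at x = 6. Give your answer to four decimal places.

With M_i denoting the second derivative at x_i, h_i = 3, 1, 2, and Δ_i = (y_(i+1) − y_i)/h_i = -4/3, -3, 2:
  3·M_0 + 8·M_1 + 1·M_2 = 6(Δ_1 - Δ_0) = -10
  1·M_1 + 6·M_2 + 2·M_3 = 6(Δ_2 - Δ_1) = 30
Clamped end conditions give two more equations: 2h_0·M_0 + h_0·M_1 = 6(Δ_0 - g'(0)) = 10 and h_2·M_2 + 2h_2·M_3 = 6(g'(6) - Δ_2) = -6.
Forward elimination and back-substitution give M_0 = 71/21, M_1 = -24/7, M_2 = 51/7, M_3 = -36/7.

-5.1429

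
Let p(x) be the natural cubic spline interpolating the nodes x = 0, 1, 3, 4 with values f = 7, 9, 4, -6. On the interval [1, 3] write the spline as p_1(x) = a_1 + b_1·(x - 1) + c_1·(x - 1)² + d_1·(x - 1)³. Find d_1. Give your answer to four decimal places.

Let σ_i = p''(x_i). Step sizes h_i = 1, 2, 1; slopes of the chords Δ_i = (y_(i+1) - y_i)/h_i = 2, -5/2, -10.
  1·σ_0 + 6·σ_1 + 2·σ_2 = 6(Δ_1 - Δ_0) = -27
  2·σ_1 + 6·σ_2 + 1·σ_3 = 6(Δ_2 - Δ_1) = -45
Natural end conditions: σ_0 = σ_3 = 0.
Solving: σ_0 = 0, σ_1 = -9/4, σ_2 = -27/4, σ_3 = 0.
On [1, 3], with p_1(x) = a_1 + b_1·(x - 1) + c_1·(x - 1)² + d_1·(x - 1)³: c_1 = σ_1/2 = -9/8, d_1 = (σ_2 - σ_1)/(6h_1) = -3/8, b_1 = Δ_1 - h_1(2σ_1 + σ_2)/6 = 5/4.

-0.3750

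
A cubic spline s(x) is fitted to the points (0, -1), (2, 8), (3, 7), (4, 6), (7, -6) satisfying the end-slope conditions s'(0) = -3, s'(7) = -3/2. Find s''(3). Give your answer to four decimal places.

Let m_i = s''(x_i). Step sizes h_i = 2, 1, 1, 3; slopes of the chords Δ_i = (y_(i+1) - y_i)/h_i = 9/2, -1, -1, -4.
  2·m_0 + 6·m_1 + 1·m_2 = 6(Δ_1 - Δ_0) = -33
  1·m_1 + 4·m_2 + 1·m_3 = 6(Δ_2 - Δ_1) = 0
  1·m_2 + 8·m_3 + 3·m_4 = 6(Δ_3 - Δ_2) = -18
Clamped end conditions give two more equations: 2h_0·m_0 + h_0·m_1 = 6(Δ_0 - s'(0)) = 45 and h_3·m_3 + 2h_3·m_4 = 6(s'(7) - Δ_3) = 15.
Forward elimination and back-substitution give m_0 = 5439/316, m_1 = -942/79, m_2 = 651/158, m_3 = -360/79, m_4 = 755/158.

4.1203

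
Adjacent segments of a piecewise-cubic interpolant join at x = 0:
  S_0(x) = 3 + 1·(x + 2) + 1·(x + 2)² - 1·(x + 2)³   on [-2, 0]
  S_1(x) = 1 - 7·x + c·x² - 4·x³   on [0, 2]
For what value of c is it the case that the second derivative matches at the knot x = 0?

-5

S_0''(x) = 2 - 6·(x + 2), so S_0''(0) = -10. On the right, S_1''(0) = 2c, so c = -5.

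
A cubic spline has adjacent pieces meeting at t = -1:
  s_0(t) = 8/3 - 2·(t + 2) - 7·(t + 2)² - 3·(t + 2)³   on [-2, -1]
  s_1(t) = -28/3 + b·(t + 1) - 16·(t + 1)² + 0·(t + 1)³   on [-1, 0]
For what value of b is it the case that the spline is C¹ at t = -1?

-25

s_0'(t) = -2 - 14·(t + 2) - 9·(t + 2)², so s_0'(-1) = -25. On the right, s_1'(-1) = b, so b = -25.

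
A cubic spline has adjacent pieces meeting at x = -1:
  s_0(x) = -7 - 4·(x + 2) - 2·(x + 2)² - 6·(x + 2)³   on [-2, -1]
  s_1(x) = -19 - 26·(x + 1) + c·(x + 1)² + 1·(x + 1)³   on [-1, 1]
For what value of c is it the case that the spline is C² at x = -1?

s_0''(x) = -4 - 36·(x + 2), so s_0''(-1) = -40. On the right, s_1''(-1) = 2c, so c = -20.

-20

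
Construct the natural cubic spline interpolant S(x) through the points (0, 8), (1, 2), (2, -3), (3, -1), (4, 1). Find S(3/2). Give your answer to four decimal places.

-1.1362

Write M_i for S''(x_i). With h_i = 1, 1, 1, 1 and divided differences Δ_i = -6, -5, 2, 2, the continuity of S' gives the tridiagonal system
  1·M_0 + 4·M_1 + 1·M_2 = 6(Δ_1 - Δ_0) = 6
  1·M_1 + 4·M_2 + 1·M_3 = 6(Δ_2 - Δ_1) = 42
  1·M_2 + 4·M_3 + 1·M_4 = 6(Δ_3 - Δ_2) = 0
Natural end conditions: M_0 = M_4 = 0.
Hence M_0 = 0, M_1 = -39/28, M_2 = 81/7, M_3 = -81/28, M_4 = 0.
On [1, 2], S(x) = 2 - 181/28·(x - 1) - 39/56·(x - 1)² + 121/56·(x - 1)³.
With (x - 1) = 1/2: S(3/2) = -509/448.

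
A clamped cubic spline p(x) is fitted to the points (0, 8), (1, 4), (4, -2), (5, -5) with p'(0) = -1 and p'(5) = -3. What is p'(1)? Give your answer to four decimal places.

Write m_i for p''(x_i). With h_i = 1, 3, 1 and divided differences Δ_i = -4, -2, -3, the continuity of p' gives the tridiagonal system
  1·m_0 + 8·m_1 + 3·m_2 = 6(Δ_1 - Δ_0) = 12
  3·m_1 + 8·m_2 + 1·m_3 = 6(Δ_2 - Δ_1) = -6
Clamped end conditions give two more equations: 2h_0·m_0 + h_0·m_1 = 6(Δ_0 - p'(0)) = -18 and h_2·m_2 + 2h_2·m_3 = 6(p'(5) - Δ_2) = 0.
Hence m_0 = -76/7, m_1 = 26/7, m_2 = -16/7, m_3 = 8/7.
On [1, 4], p'(x) = b_1 + 2c_1·(x - 1) + 3d_1·(x - 1)² with b_1 = Δ_1 - h_1(2m_1 + m_2)/6 = -32/7, c_1 = m_1/2 = 13/7, d_1 = (m_2 - m_1)/(6h_1) = -1/3. So p'(1) = -32/7.

-4.5714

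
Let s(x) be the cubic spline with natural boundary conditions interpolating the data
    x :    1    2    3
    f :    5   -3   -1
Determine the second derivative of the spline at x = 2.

15

Put M_i = s'' at the i-th knot. Here h = (1, 1) and Δ = (-8, 2), so the interior equations h_(i-1)·M_(i-1) + 2(h_(i-1)+h_i)·M_i + h_i·M_(i+1) = 6(Δ_i − Δ_(i-1)) read
  1·M_0 + 4·M_1 + 1·M_2 = 6(Δ_1 - Δ_0) = 60
Natural end conditions: M_0 = M_2 = 0.
Solving: M_0 = 0, M_1 = 15, M_2 = 0.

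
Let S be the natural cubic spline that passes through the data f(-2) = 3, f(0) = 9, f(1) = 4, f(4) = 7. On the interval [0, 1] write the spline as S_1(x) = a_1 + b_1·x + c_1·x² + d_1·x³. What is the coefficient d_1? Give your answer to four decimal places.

2.4255

Write σ_i for S''(x_i). With h_i = 2, 1, 3 and divided differences Δ_i = 3, -5, 1, the continuity of S' gives the tridiagonal system
  2·σ_0 + 6·σ_1 + 1·σ_2 = 6(Δ_1 - Δ_0) = -48
  1·σ_1 + 8·σ_2 + 3·σ_3 = 6(Δ_2 - Δ_1) = 36
Natural end conditions: σ_0 = σ_3 = 0.
Hence σ_0 = 0, σ_1 = -420/47, σ_2 = 264/47, σ_3 = 0.
On [0, 1], with S_1(x) = a_1 + b_1·x + c_1·x² + d_1·x³: c_1 = σ_1/2 = -210/47, d_1 = (σ_2 - σ_1)/(6h_1) = 114/47, b_1 = Δ_1 - h_1(2σ_1 + σ_2)/6 = -139/47.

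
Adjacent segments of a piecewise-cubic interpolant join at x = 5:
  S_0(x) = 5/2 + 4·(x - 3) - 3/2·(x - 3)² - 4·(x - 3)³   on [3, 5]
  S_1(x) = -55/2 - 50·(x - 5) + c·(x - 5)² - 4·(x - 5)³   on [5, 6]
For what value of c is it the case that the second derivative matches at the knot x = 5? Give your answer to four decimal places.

-25.5000

S_0''(x) = -3 - 24·(x - 3), so S_0''(5) = -51. On the right, S_1''(5) = 2c, so c = -51/2.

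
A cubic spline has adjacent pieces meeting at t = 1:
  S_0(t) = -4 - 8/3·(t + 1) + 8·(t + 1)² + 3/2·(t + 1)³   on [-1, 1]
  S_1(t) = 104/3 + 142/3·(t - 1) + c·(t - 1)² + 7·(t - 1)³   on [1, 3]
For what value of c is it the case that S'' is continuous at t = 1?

17

S_0''(t) = 16 + 9·(t + 1), so S_0''(1) = 34. On the right, S_1''(1) = 2c, so c = 17.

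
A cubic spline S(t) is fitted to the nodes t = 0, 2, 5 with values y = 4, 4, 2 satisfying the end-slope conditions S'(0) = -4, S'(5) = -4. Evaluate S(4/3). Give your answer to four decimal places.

Let σ_i = S''(x_i). Step sizes h_i = 2, 3; slopes of the chords Δ_i = (y_(i+1) - y_i)/h_i = 0, -2/3.
  2·σ_0 + 10·σ_1 + 3·σ_2 = 6(Δ_1 - Δ_0) = -4
Clamped end conditions give two more equations: 2h_0·σ_0 + h_0·σ_1 = 6(Δ_0 - S'(0)) = 24 and h_1·σ_1 + 2h_1·σ_2 = 6(S'(5) - Δ_1) = -20.
Hence σ_0 = 32/5, σ_1 = -4/5, σ_2 = -44/15.
On [0, 2], S(t) = 4 - 4·t + 16/5·t² - 3/5·t³.
With t = 4/3: S(4/3) = 44/15.

2.9333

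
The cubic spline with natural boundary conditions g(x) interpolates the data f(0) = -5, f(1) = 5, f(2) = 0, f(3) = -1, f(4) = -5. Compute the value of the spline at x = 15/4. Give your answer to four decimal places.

Let σ_i = g''(x_i). Step sizes h_i = 1, 1, 1, 1; slopes of the chords Δ_i = (y_(i+1) - y_i)/h_i = 10, -5, -1, -4.
  1·σ_0 + 4·σ_1 + 1·σ_2 = 6(Δ_1 - Δ_0) = -90
  1·σ_1 + 4·σ_2 + 1·σ_3 = 6(Δ_2 - Δ_1) = 24
  1·σ_2 + 4·σ_3 + 1·σ_4 = 6(Δ_3 - Δ_2) = -18
Natural end conditions: σ_0 = σ_4 = 0.
Hence σ_0 = 0, σ_1 = -183/7, σ_2 = 102/7, σ_3 = -57/7, σ_4 = 0.
On [3, 4], g(x) = -1 - 9/7·(x - 3) - 57/14·(x - 3)² + 19/14·(x - 3)³.
With (x - 3) = 3/4: g(15/4) = -3299/896.

-3.6819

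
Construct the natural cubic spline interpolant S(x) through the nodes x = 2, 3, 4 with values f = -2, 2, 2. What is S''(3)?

Let m_i = S''(x_i). Step sizes h_i = 1, 1; slopes of the chords Δ_i = (y_(i+1) - y_i)/h_i = 4, 0.
  1·m_0 + 4·m_1 + 1·m_2 = 6(Δ_1 - Δ_0) = -24
Natural end conditions: m_0 = m_2 = 0.
Solving the tridiagonal system: m_0 = 0, m_1 = -6, m_2 = 0.

-6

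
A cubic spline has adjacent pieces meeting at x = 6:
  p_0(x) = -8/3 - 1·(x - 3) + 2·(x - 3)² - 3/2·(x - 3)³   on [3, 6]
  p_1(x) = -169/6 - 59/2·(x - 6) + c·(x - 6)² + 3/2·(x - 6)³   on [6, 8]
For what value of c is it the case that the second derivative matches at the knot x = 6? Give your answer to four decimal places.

-11.5000

p_0''(x) = 4 - 9·(x - 3), so p_0''(6) = -23. On the right, p_1''(6) = 2c, so c = -23/2.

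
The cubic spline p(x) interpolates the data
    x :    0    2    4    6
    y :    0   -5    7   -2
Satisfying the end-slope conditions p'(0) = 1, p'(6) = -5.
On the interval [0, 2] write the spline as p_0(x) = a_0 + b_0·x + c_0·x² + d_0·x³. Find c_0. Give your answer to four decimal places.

-5.7000

Write M_i for p''(x_i). With h_i = 2, 2, 2 and divided differences Δ_i = -5/2, 6, -9/2, the continuity of p' gives the tridiagonal system
  2·M_0 + 8·M_1 + 2·M_2 = 6(Δ_1 - Δ_0) = 51
  2·M_1 + 8·M_2 + 2·M_3 = 6(Δ_2 - Δ_1) = -63
Clamped end conditions give two more equations: 2h_0·M_0 + h_0·M_1 = 6(Δ_0 - p'(0)) = -21 and h_2·M_2 + 2h_2·M_3 = 6(p'(6) - Δ_2) = -3.
Solving the tridiagonal system: M_0 = -57/5, M_1 = 123/10, M_2 = -123/10, M_3 = 27/5.
On [0, 2], with p_0(x) = a_0 + b_0·x + c_0·x² + d_0·x³: c_0 = M_0/2 = -57/10, d_0 = (M_1 - M_0)/(6h_0) = 79/40, b_0 = Δ_0 - h_0(2M_0 + M_1)/6 = 1.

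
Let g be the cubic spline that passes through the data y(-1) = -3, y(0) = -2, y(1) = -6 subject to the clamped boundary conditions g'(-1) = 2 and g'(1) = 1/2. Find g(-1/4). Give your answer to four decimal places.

-1.6582

Write M_i for g''(x_i). With h_i = 1, 1 and divided differences Δ_i = 1, -4, the continuity of g' gives the tridiagonal system
  1·M_0 + 4·M_1 + 1·M_2 = 6(Δ_1 - Δ_0) = -30
Clamped end conditions give two more equations: 2h_0·M_0 + h_0·M_1 = 6(Δ_0 - g'(-1)) = -6 and h_1·M_1 + 2h_1·M_2 = 6(g'(1) - Δ_1) = 27.
Forward elimination and back-substitution give M_0 = 15/4, M_1 = -27/2, M_2 = 81/4.
On [-1, 0], g(x) = -3 + 2·(x + 1) + 15/8·(x + 1)² - 23/8·(x + 1)³.
With (x + 1) = 3/4: g(-1/4) = -849/512.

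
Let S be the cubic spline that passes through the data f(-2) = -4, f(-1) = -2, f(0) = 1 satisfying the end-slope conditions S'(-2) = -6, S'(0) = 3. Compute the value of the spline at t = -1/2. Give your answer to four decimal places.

With σ_i denoting the second derivative at x_i, h_i = 1, 1, and Δ_i = (y_(i+1) − y_i)/h_i = 2, 3:
  1·σ_0 + 4·σ_1 + 1·σ_2 = 6(Δ_1 - Δ_0) = 6
Clamped end conditions give two more equations: 2h_0·σ_0 + h_0·σ_1 = 6(Δ_0 - S'(-2)) = 48 and h_1·σ_1 + 2h_1·σ_2 = 6(S'(0) - Δ_1) = 0.
Forward elimination and back-substitution give σ_0 = 27, σ_1 = -6, σ_2 = 3.
On [-1, 0], S(t) = -2 + 9/2·(t + 1) - 3·(t + 1)² + 3/2·(t + 1)³.
With (t + 1) = 1/2: S(-1/2) = -5/16.

-0.3125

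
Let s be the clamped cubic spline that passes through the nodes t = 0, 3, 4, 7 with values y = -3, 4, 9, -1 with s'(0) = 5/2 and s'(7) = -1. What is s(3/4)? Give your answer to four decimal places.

Write m_i for s''(x_i). With h_i = 3, 1, 3 and divided differences Δ_i = 7/3, 5, -10/3, the continuity of s' gives the tridiagonal system
  3·m_0 + 8·m_1 + 1·m_2 = 6(Δ_1 - Δ_0) = 16
  1·m_1 + 8·m_2 + 3·m_3 = 6(Δ_2 - Δ_1) = -50
Clamped end conditions give two more equations: 2h_0·m_0 + h_0·m_1 = 6(Δ_0 - s'(0)) = -1 and h_2·m_2 + 2h_2·m_3 = 6(s'(7) - Δ_2) = 14.
Solving the tridiagonal system: m_0 = -356/165, m_1 = 219/55, m_2 = -516/55, m_3 = 1159/165.
On [0, 3], s(t) = -3 + 5/2·t - 178/165·t² + 1013/2970·t³.
With t = 3/4: s(3/4) = -11179/7040.

-1.5879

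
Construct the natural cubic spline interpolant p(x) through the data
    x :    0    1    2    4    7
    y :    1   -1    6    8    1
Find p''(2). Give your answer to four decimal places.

With M_i denoting the second derivative at x_i, h_i = 1, 1, 2, 3, and Δ_i = (y_(i+1) − y_i)/h_i = -2, 7, 1, -7/3:
  1·M_0 + 4·M_1 + 1·M_2 = 6(Δ_1 - Δ_0) = 54
  1·M_1 + 6·M_2 + 2·M_3 = 6(Δ_2 - Δ_1) = -36
  2·M_2 + 10·M_3 + 3·M_4 = 6(Δ_3 - Δ_2) = -20
Natural end conditions: M_0 = M_4 = 0.
Solving the tridiagonal system: M_0 = 0, M_1 = 1672/107, M_2 = -910/107, M_3 = -32/107, M_4 = 0.

-8.5047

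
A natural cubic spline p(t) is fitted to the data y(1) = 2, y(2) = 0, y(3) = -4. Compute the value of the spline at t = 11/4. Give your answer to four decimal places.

Write M_i for p''(x_i). With h_i = 1, 1 and divided differences Δ_i = -2, -4, the continuity of p' gives the tridiagonal system
  1·M_0 + 4·M_1 + 1·M_2 = 6(Δ_1 - Δ_0) = -12
Natural end conditions: M_0 = M_2 = 0.
Solving the tridiagonal system: M_0 = 0, M_1 = -3, M_2 = 0.
On [2, 3], p(t) = 0 - 3·(t - 2) - 3/2·(t - 2)² + 1/2·(t - 2)³.
With (t - 2) = 3/4: p(11/4) = -369/128.

-2.8828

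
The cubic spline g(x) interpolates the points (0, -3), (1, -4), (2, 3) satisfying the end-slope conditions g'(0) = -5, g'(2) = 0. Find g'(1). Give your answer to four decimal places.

Write σ_i for g''(x_i). With h_i = 1, 1 and divided differences Δ_i = -1, 7, the continuity of g' gives the tridiagonal system
  1·σ_0 + 4·σ_1 + 1·σ_2 = 6(Δ_1 - Δ_0) = 48
Clamped end conditions give two more equations: 2h_0·σ_0 + h_0·σ_1 = 6(Δ_0 - g'(0)) = 24 and h_1·σ_1 + 2h_1·σ_2 = 6(g'(2) - Δ_1) = -42.
Solving: σ_0 = 5/2, σ_1 = 19, σ_2 = -61/2.
On [1, 2], g'(x) = b_1 + 2c_1·(x - 1) + 3d_1·(x - 1)² with b_1 = Δ_1 - h_1(2σ_1 + σ_2)/6 = 23/4, c_1 = σ_1/2 = 19/2, d_1 = (σ_2 - σ_1)/(6h_1) = -33/4. So g'(1) = 23/4.

5.7500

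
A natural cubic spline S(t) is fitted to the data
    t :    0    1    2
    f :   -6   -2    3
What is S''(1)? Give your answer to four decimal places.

1.5000

Let σ_i = S''(x_i). Step sizes h_i = 1, 1; slopes of the chords Δ_i = (y_(i+1) - y_i)/h_i = 4, 5.
  1·σ_0 + 4·σ_1 + 1·σ_2 = 6(Δ_1 - Δ_0) = 6
Natural end conditions: σ_0 = σ_2 = 0.
Solving the tridiagonal system: σ_0 = 0, σ_1 = 3/2, σ_2 = 0.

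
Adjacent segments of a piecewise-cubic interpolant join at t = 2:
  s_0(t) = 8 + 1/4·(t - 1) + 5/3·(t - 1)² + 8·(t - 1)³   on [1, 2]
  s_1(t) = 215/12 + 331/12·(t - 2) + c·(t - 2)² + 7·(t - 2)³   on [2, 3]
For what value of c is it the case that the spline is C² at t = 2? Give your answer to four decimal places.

s_0''(t) = 10/3 + 48·(t - 1), so s_0''(2) = 154/3. On the right, s_1''(2) = 2c, so c = 77/3.

25.6667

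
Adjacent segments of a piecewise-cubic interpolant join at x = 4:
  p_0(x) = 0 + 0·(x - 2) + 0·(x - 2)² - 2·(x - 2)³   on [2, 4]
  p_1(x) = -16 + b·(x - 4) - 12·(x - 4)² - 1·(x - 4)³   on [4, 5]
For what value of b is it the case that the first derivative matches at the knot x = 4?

p_0'(x) = 0 + 0·(x - 2) - 6·(x - 2)², so p_0'(4) = -24. On the right, p_1'(4) = b, so b = -24.

-24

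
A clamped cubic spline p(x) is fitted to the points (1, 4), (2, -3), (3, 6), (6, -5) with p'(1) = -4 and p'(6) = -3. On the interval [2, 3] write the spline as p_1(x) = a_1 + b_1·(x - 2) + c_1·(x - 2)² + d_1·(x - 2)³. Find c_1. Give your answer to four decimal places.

17.4828

With M_i denoting the second derivative at x_i, h_i = 1, 1, 3, and Δ_i = (y_(i+1) − y_i)/h_i = -7, 9, -11/3:
  1·M_0 + 4·M_1 + 1·M_2 = 6(Δ_1 - Δ_0) = 96
  1·M_1 + 8·M_2 + 3·M_3 = 6(Δ_2 - Δ_1) = -76
Clamped end conditions give two more equations: 2h_0·M_0 + h_0·M_1 = 6(Δ_0 - p'(1)) = -18 and h_2·M_2 + 2h_2·M_3 = 6(p'(6) - Δ_2) = 4.
Solving: M_0 = -768/29, M_1 = 1014/29, M_2 = -504/29, M_3 = 814/87.
On [2, 3], with p_1(x) = a_1 + b_1·(x - 2) + c_1·(x - 2)² + d_1·(x - 2)³: c_1 = M_1/2 = 507/29, d_1 = (M_2 - M_1)/(6h_1) = -253/29, b_1 = Δ_1 - h_1(2M_1 + M_2)/6 = 7/29.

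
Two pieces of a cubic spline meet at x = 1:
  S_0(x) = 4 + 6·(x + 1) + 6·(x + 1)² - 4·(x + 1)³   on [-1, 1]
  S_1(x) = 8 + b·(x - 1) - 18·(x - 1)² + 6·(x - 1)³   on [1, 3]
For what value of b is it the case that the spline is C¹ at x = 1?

S_0'(x) = 6 + 12·(x + 1) - 12·(x + 1)², so S_0'(1) = -18. On the right, S_1'(1) = b, so b = -18.

-18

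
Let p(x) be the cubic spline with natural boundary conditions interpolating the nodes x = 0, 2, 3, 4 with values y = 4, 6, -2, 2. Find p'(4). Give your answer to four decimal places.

Let M_i = p''(x_i). Step sizes h_i = 2, 1, 1; slopes of the chords Δ_i = (y_(i+1) - y_i)/h_i = 1, -8, 4.
  2·M_0 + 6·M_1 + 1·M_2 = 6(Δ_1 - Δ_0) = -54
  1·M_1 + 4·M_2 + 1·M_3 = 6(Δ_2 - Δ_1) = 72
Natural end conditions: M_0 = M_3 = 0.
Solving the tridiagonal system: M_0 = 0, M_1 = -288/23, M_2 = 486/23, M_3 = 0.
On [3, 4], p'(x) = b_2 + 2c_2·(x - 3) + 3d_2·(x - 3)² with b_2 = Δ_2 - h_2(2M_2 + M_3)/6 = -70/23, c_2 = M_2/2 = 243/23, d_2 = (M_3 - M_2)/(6h_2) = -81/23. So p'(4) = 173/23.

7.5217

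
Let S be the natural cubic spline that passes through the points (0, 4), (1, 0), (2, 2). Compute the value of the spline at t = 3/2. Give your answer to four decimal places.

Write m_i for S''(x_i). With h_i = 1, 1 and divided differences Δ_i = -4, 2, the continuity of S' gives the tridiagonal system
  1·m_0 + 4·m_1 + 1·m_2 = 6(Δ_1 - Δ_0) = 36
Natural end conditions: m_0 = m_2 = 0.
Solving: m_0 = 0, m_1 = 9, m_2 = 0.
On [1, 2], S(t) = 0 - 1·(t - 1) + 9/2·(t - 1)² - 3/2·(t - 1)³.
With (t - 1) = 1/2: S(3/2) = 7/16.

0.4375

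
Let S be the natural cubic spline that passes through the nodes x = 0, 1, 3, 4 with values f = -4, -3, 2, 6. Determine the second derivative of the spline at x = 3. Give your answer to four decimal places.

1.1250

With M_i denoting the second derivative at x_i, h_i = 1, 2, 1, and Δ_i = (y_(i+1) − y_i)/h_i = 1, 5/2, 4:
  1·M_0 + 6·M_1 + 2·M_2 = 6(Δ_1 - Δ_0) = 9
  2·M_1 + 6·M_2 + 1·M_3 = 6(Δ_2 - Δ_1) = 9
Natural end conditions: M_0 = M_3 = 0.
Solving the tridiagonal system: M_0 = 0, M_1 = 9/8, M_2 = 9/8, M_3 = 0.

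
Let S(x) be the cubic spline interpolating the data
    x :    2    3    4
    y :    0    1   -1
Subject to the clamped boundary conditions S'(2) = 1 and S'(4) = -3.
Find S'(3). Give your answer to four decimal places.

Let M_i = S''(x_i). Step sizes h_i = 1, 1; slopes of the chords Δ_i = (y_(i+1) - y_i)/h_i = 1, -2.
  1·M_0 + 4·M_1 + 1·M_2 = 6(Δ_1 - Δ_0) = -18
Clamped end conditions give two more equations: 2h_0·M_0 + h_0·M_1 = 6(Δ_0 - S'(2)) = 0 and h_1·M_1 + 2h_1·M_2 = 6(S'(4) - Δ_1) = -6.
Solving: M_0 = 5/2, M_1 = -5, M_2 = -1/2.
On [3, 4], S'(x) = b_1 + 2c_1·(x - 3) + 3d_1·(x - 3)² with b_1 = Δ_1 - h_1(2M_1 + M_2)/6 = -1/4, c_1 = M_1/2 = -5/2, d_1 = (M_2 - M_1)/(6h_1) = 3/4. So S'(3) = -1/4.

-0.2500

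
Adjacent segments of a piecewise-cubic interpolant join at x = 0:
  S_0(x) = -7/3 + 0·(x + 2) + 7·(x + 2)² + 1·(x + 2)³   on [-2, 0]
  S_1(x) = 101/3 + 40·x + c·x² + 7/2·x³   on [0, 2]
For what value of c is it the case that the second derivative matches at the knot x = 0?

S_0''(x) = 14 + 6·(x + 2), so S_0''(0) = 26. On the right, S_1''(0) = 2c, so c = 13.

13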